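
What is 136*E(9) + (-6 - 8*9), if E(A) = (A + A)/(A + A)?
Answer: 58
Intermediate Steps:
E(A) = 1 (E(A) = (2*A)/((2*A)) = (2*A)*(1/(2*A)) = 1)
136*E(9) + (-6 - 8*9) = 136*1 + (-6 - 8*9) = 136 + (-6 - 72) = 136 - 78 = 58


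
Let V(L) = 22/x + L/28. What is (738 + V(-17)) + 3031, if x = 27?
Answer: 2849521/756 ≈ 3769.2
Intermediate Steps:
V(L) = 22/27 + L/28
(738 + V(-17)) + 3031 = (738 + (22/27 + (1/28)*(-17))) + 3031 = (738 + (22/27 - 17/28)) + 3031 = (738 + 157/756) + 3031 = 558085/756 + 3031 = 2849521/756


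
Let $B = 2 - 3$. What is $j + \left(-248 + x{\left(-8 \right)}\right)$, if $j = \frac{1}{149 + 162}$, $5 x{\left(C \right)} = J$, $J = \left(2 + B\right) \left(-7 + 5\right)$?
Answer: $- \frac{386257}{1555} \approx -248.4$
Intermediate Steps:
$B = -1$
$J = -2$ ($J = \left(2 - 1\right) \left(-7 + 5\right) = 1 \left(-2\right) = -2$)
$x{\left(C \right)} = - \frac{2}{5}$ ($x{\left(C \right)} = \frac{1}{5} \left(-2\right) = - \frac{2}{5}$)
$j = \frac{1}{311} \approx 0.0032154$
$j + \left(-248 + x{\left(-8 \right)}\right) = \frac{1}{311} - \frac{1242}{5} = - \frac{386257}{1555}$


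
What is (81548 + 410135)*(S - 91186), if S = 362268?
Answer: 133286411006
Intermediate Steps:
(81548 + 410135)*(S - 91186) = (81548 + 410135)*(362268 - 91186) = 491683*271082 = 133286411006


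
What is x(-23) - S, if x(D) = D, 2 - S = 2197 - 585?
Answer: 1587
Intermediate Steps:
S = -1610 (S = 2 - (2197 - 585) = 2 - 1*1612 = 2 - 1612 = -1610)
x(-23) - S = -23 - 1*(-1610) = -23 + 1610 = 1587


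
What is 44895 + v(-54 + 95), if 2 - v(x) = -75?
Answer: 44972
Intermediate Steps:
v(x) = 77 (v(x) = 2 - 1*(-75) = 2 + 75 = 77)
44895 + v(-54 + 95) = 44895 + 77 = 44972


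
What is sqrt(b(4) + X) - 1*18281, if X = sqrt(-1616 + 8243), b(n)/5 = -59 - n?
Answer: -18281 + I*sqrt(315 - 47*sqrt(3)) ≈ -18281.0 + 15.284*I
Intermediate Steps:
b(n) = -295 - 5*n (b(n) = 5*(-59 - n) = -295 - 5*n)
X = 47*sqrt(3) (X = sqrt(6627) = 47*sqrt(3) ≈ 81.406)
sqrt(b(4) + X) - 1*18281 = sqrt((-295 - 5*4) + 47*sqrt(3)) - 1*18281 = sqrt((-295 - 20) + 47*sqrt(3)) - 18281 = sqrt(-315 + 47*sqrt(3)) - 18281 = -18281 + sqrt(-315 + 47*sqrt(3))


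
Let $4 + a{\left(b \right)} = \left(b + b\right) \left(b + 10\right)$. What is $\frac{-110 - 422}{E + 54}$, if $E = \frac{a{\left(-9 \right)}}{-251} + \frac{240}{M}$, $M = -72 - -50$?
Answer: $- \frac{367213}{29804} \approx -12.321$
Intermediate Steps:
$M = -22$ ($M = -72 + 50 = -22$)
$a{\left(b \right)} = -4 + 2 b \left(10 + b\right)$ ($a{\left(b \right)} = -4 + \left(b + b\right) \left(b + 10\right) = -4 + 2 b \left(10 + b\right)$)
$E = - \frac{29878}{2761}$ ($E = \frac{-4 + 2 \left(-9\right)^{2} + 20 \left(-9\right)}{-251} + \frac{240}{-22} = \left(-4 + 2 \cdot 81 - 180\right) \left(- \frac{1}{251}\right) + 240 \left(- \frac{1}{22}\right) = \left(-4 + 162 - 180\right) \left(- \frac{1}{251}\right) - \frac{120}{11} = \left(-22\right) \left(- \frac{1}{251}\right) - \frac{120}{11} = \frac{22}{251} - \frac{120}{11} = - \frac{29878}{2761} \approx -10.821$)
$\frac{-110 - 422}{E + 54} = \frac{-110 - 422}{- \frac{29878}{2761} + 54} = - \frac{532}{\frac{119216}{2761}} = \left(-532\right) \frac{2761}{119216} = - \frac{367213}{29804}$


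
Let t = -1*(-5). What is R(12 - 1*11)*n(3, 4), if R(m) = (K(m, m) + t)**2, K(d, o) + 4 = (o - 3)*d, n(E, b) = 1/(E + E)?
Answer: 1/6 ≈ 0.16667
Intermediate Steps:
n(E, b) = 1/(2*E)
t = 5
K(d, o) = -4 + d*(-3 + o) (K(d, o) = -4 + (o - 3)*d = -4 + (-3 + o)*d = -4 + d*(-3 + o))
R(m) = (1 + m**2 - 3*m)**2 (R(m) = ((-4 - 3*m + m*m) + 5)**2 = ((-4 - 3*m + m**2) + 5)**2 = ((-4 + m**2 - 3*m) + 5)**2 = (1 + m**2 - 3*m)**2)
R(12 - 1*11)*n(3, 4) = (1 + (12 - 1*11)**2 - 3*(12 - 1*11))**2*((1/2)/3) = (1 + (12 - 11)**2 - 3*(12 - 11))**2*((1/2)*(1/3)) = (1 + 1**2 - 3*1)**2*(1/6) = (1 + 1 - 3)**2*(1/6) = (-1)**2*(1/6) = 1*(1/6) = 1/6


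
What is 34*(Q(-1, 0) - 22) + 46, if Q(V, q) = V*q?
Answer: -702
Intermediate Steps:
34*(Q(-1, 0) - 22) + 46 = 34*(-1*0 - 22) + 46 = 34*(0 - 22) + 46 = 34*(-22) + 46 = -748 + 46 = -702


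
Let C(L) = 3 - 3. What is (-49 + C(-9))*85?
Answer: -4165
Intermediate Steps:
C(L) = 0
(-49 + C(-9))*85 = (-49 + 0)*85 = -49*85 = -4165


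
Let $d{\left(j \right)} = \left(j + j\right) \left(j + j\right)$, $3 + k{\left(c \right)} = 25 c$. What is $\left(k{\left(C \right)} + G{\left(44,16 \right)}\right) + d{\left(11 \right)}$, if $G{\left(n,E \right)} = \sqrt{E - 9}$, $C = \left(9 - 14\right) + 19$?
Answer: $831 + \sqrt{7} \approx 833.65$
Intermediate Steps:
$C = 14$ ($C = -5 + 19 = 14$)
$k{\left(c \right)} = -3 + 25 c$
$G{\left(n,E \right)} = \sqrt{-9 + E}$
$d{\left(j \right)} = 4 j^{2}$ ($d{\left(j \right)} = 2 j 2 j = 4 j^{2}$)
$\left(k{\left(C \right)} + G{\left(44,16 \right)}\right) + d{\left(11 \right)} = \left(\left(-3 + 25 \cdot 14\right) + \sqrt{-9 + 16}\right) + 4 \cdot 11^{2} = \left(\left(-3 + 350\right) + \sqrt{7}\right) + 4 \cdot 121 = \left(347 + \sqrt{7}\right) + 484 = 831 + \sqrt{7}$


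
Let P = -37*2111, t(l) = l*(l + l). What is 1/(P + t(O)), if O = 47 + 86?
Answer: -1/42729 ≈ -2.3403e-5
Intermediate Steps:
O = 133
t(l) = 2*l² (t(l) = l*(2*l) = 2*l²)
P = -78107
1/(P + t(O)) = 1/(-78107 + 2*133²) = 1/(-78107 + 2*17689) = 1/(-78107 + 35378) = 1/(-42729) = -1/42729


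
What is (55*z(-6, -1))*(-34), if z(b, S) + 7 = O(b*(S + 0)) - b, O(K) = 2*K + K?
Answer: -31790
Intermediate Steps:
O(K) = 3*K
z(b, S) = -7 - b + 3*S*b (z(b, S) = -7 + (3*(b*(S + 0)) - b) = -7 + (3*(b*S) - b) = -7 + (3*(S*b) - b) = -7 + (3*S*b - b) = -7 + (-b + 3*S*b) = -7 - b + 3*S*b)
(55*z(-6, -1))*(-34) = (55*(-7 - 1*(-6) + 3*(-1)*(-6)))*(-34) = (55*(-7 + 6 + 18))*(-34) = (55*17)*(-34) = 935*(-34) = -31790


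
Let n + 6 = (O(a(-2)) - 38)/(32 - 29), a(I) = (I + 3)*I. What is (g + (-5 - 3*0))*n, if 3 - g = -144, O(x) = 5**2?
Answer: -4402/3 ≈ -1467.3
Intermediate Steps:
a(I) = I*(3 + I) (a(I) = (3 + I)*I = I*(3 + I))
O(x) = 25
g = 147 (g = 3 - 1*(-144) = 3 + 144 = 147)
n = -31/3 (n = -6 + (25 - 38)/(32 - 29) = -6 - 13/3 = -31/3 ≈ -10.333)
(g + (-5 - 3*0))*n = (147 + (-5 - 3*0))*(-31/3) = (147 + (-5 + 0))*(-31/3) = (147 - 5)*(-31/3) = 142*(-31/3) = -4402/3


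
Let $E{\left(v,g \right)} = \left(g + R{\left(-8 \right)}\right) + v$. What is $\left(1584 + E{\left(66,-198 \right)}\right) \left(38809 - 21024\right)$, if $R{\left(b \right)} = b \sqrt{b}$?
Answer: $25823820 - 284560 i \sqrt{2} \approx 2.5824 \cdot 10^{7} - 4.0243 \cdot 10^{5} i$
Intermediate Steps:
$R{\left(b \right)} = b^{\frac{3}{2}}$
$E{\left(v,g \right)} = g + v - 16 i \sqrt{2}$ ($E{\left(v,g \right)} = \left(g + \left(-8\right)^{\frac{3}{2}}\right) + v = \left(g - 16 i \sqrt{2}\right) + v = g + v - 16 i \sqrt{2}$)
$\left(1584 + E{\left(66,-198 \right)}\right) \left(38809 - 21024\right) = \left(1584 - \left(132 + 16 i \sqrt{2}\right)\right) \left(38809 - 21024\right) = \left(1584 - \left(132 + 16 i \sqrt{2}\right)\right) 17785 = \left(1452 - 16 i \sqrt{2}\right) 17785 = 25823820 - 284560 i \sqrt{2}$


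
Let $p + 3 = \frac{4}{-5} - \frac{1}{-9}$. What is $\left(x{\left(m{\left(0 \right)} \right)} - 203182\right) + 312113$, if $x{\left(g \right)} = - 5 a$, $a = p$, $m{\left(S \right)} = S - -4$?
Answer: $\frac{980545}{9} \approx 1.0895 \cdot 10^{5}$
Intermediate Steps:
$m{\left(S \right)} = 4 + S$ ($m{\left(S \right)} = S + 4 = 4 + S$)
$p = - \frac{166}{45}$ ($p = -3 + \left(\frac{4}{-5} - \frac{1}{-9}\right) = -3 + \left(4 \left(- \frac{1}{5}\right) - - \frac{1}{9}\right) = -3 + \left(- \frac{4}{5} + \frac{1}{9}\right) = -3 - \frac{31}{45} = - \frac{166}{45} \approx -3.6889$)
$a = - \frac{166}{45} \approx -3.6889$
$x{\left(g \right)} = \frac{166}{9}$ ($x{\left(g \right)} = \left(-5\right) \left(- \frac{166}{45}\right) = \frac{166}{9}$)
$\left(x{\left(m{\left(0 \right)} \right)} - 203182\right) + 312113 = \left(\frac{166}{9} - 203182\right) + 312113 = - \frac{1828472}{9} + 312113 = \frac{980545}{9}$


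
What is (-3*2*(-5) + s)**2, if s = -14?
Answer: 256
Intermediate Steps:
(-3*2*(-5) + s)**2 = (-3*2*(-5) - 14)**2 = (-6*(-5) - 14)**2 = (30 - 14)**2 = 16**2 = 256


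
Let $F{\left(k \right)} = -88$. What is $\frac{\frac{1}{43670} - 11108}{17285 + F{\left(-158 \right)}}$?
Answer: $- \frac{485086359}{750992990} \approx -0.64593$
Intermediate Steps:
$\frac{\frac{1}{43670} - 11108}{17285 + F{\left(-158 \right)}} = \frac{\frac{1}{43670} - 11108}{17285 - 88} = \frac{\frac{1}{43670} - 11108}{17197} = \left(- \frac{485086359}{43670}\right) \frac{1}{17197} = - \frac{485086359}{750992990}$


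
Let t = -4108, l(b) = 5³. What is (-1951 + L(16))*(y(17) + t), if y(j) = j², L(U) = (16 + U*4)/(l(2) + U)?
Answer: 350089003/47 ≈ 7.4487e+6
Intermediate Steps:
l(b) = 125
L(U) = (16 + 4*U)/(125 + U) (L(U) = (16 + U*4)/(125 + U) = (16 + 4*U)/(125 + U))
(-1951 + L(16))*(y(17) + t) = (-1951 + 4*(4 + 16)/(125 + 16))*(17² - 4108) = (-1951 + 4*20/141)*(289 - 4108) = (-1951 + 4*(1/141)*20)*(-3819) = (-1951 + 80/141)*(-3819) = -275011/141*(-3819) = 350089003/47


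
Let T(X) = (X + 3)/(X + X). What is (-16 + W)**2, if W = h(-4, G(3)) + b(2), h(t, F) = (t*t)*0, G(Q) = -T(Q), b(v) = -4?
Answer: 400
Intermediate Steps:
T(X) = (3 + X)/(2*X) (T(X) = (3 + X)/((2*X)) = (3 + X)*(1/(2*X)) = (3 + X)/(2*X))
G(Q) = -(3 + Q)/(2*Q)
h(t, F) = 0 (h(t, F) = t**2*0 = 0)
W = -4 (W = 0 - 4 = -4)
(-16 + W)**2 = (-16 - 4)**2 = (-20)**2 = 400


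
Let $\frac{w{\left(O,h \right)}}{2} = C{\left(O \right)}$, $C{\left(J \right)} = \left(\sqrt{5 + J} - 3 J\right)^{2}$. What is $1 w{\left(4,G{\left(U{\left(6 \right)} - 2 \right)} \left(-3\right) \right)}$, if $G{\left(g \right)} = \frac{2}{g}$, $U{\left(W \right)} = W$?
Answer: $162$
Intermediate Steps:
$w{\left(O,h \right)} = 2 \left(- \sqrt{5 + O} + 3 O\right)^{2}$
$1 w{\left(4,G{\left(U{\left(6 \right)} - 2 \right)} \left(-3\right) \right)} = 1 \cdot 2 \left(- \sqrt{5 + 4} + 3 \cdot 4\right)^{2} = 1 \cdot 2 \left(- \sqrt{9} + 12\right)^{2} = 1 \cdot 2 \left(\left(-1\right) 3 + 12\right)^{2} = 1 \cdot 2 \left(-3 + 12\right)^{2} = 1 \cdot 2 \cdot 9^{2} = 1 \cdot 2 \cdot 81 = 1 \cdot 162 = 162$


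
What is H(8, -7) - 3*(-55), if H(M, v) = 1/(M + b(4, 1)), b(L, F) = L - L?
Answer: 1321/8 ≈ 165.13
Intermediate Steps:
b(L, F) = 0
H(M, v) = 1/M (H(M, v) = 1/(M + 0) = 1/M)
H(8, -7) - 3*(-55) = 1/8 - 3*(-55) = ⅛ + 165 = 1321/8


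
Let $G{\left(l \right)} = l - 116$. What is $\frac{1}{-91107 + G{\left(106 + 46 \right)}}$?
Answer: $- \frac{1}{91071} \approx -1.098 \cdot 10^{-5}$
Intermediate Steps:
$G{\left(l \right)} = -116 + l$
$\frac{1}{-91107 + G{\left(106 + 46 \right)}} = \frac{1}{-91107 + \left(-116 + \left(106 + 46\right)\right)} = \frac{1}{-91107 + \left(-116 + 152\right)} = \frac{1}{-91107 + 36} = \frac{1}{-91071} = - \frac{1}{91071}$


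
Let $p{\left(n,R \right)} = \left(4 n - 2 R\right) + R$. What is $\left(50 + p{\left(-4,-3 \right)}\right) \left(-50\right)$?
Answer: $-1850$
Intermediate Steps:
$p{\left(n,R \right)} = - R + 4 n$ ($p{\left(n,R \right)} = \left(- 2 R + 4 n\right) + R = - R + 4 n$)
$\left(50 + p{\left(-4,-3 \right)}\right) \left(-50\right) = \left(50 + \left(\left(-1\right) \left(-3\right) + 4 \left(-4\right)\right)\right) \left(-50\right) = \left(50 + \left(3 - 16\right)\right) \left(-50\right) = \left(50 - 13\right) \left(-50\right) = 37 \left(-50\right) = -1850$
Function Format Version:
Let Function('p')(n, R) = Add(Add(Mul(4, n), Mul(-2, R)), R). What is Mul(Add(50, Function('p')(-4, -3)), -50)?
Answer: -1850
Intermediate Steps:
Function('p')(n, R) = Add(Mul(-1, R), Mul(4, n)) (Function('p')(n, R) = Add(Add(Mul(-2, R), Mul(4, n)), R) = Add(Mul(-1, R), Mul(4, n)))
Mul(Add(50, Function('p')(-4, -3)), -50) = Mul(Add(50, Add(Mul(-1, -3), Mul(4, -4))), -50) = Mul(Add(50, Add(3, -16)), -50) = Mul(Add(50, -13), -50) = Mul(37, -50) = -1850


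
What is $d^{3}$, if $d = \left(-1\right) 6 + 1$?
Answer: $-125$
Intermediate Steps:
$d = -5$ ($d = -6 + 1 = -5$)
$d^{3} = \left(-5\right)^{3} = -125$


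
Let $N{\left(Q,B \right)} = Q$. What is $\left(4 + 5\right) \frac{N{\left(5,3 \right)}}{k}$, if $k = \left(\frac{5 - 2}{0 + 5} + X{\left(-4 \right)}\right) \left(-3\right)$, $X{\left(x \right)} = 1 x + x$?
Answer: $\frac{75}{37} \approx 2.027$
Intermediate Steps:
$X{\left(x \right)} = 2 x$ ($X{\left(x \right)} = x + x = 2 x$)
$k = \frac{111}{5}$ ($k = \left(\frac{5 - 2}{0 + 5} + 2 \left(-4\right)\right) \left(-3\right) = \left(\frac{3}{5} - 8\right) \left(-3\right) = \left(- \frac{37}{5}\right) \left(-3\right) = \frac{111}{5} \approx 22.2$)
$\left(4 + 5\right) \frac{N{\left(5,3 \right)}}{k} = \left(4 + 5\right) \frac{5}{\frac{111}{5}} = 9 \cdot 5 \cdot \frac{5}{111} = 9 \cdot \frac{25}{111} = \frac{75}{37}$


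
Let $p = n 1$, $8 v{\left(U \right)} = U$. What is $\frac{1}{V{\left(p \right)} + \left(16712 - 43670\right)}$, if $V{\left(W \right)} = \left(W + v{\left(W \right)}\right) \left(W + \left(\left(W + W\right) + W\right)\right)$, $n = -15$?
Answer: $- \frac{2}{51891} \approx -3.8542 \cdot 10^{-5}$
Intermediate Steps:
$v{\left(U \right)} = \frac{U}{8}$
$p = -15$ ($p = \left(-15\right) 1 = -15$)
$V{\left(W \right)} = \frac{9 W^{2}}{2}$ ($V{\left(W \right)} = \left(W + \frac{W}{8}\right) \left(W + \left(\left(W + W\right) + W\right)\right) = \frac{9 W}{8} \left(W + \left(2 W + W\right)\right) = \frac{9 W}{8} \left(W + 3 W\right) = \frac{9 W}{8} \cdot 4 W = \frac{9 W^{2}}{2}$)
$\frac{1}{V{\left(p \right)} + \left(16712 - 43670\right)} = \frac{1}{\frac{9 \left(-15\right)^{2}}{2} + \left(16712 - 43670\right)} = \frac{1}{\frac{9}{2} \cdot 225 + \left(16712 - 43670\right)} = \frac{1}{\frac{2025}{2} - 26958} = \frac{1}{- \frac{51891}{2}} = - \frac{2}{51891}$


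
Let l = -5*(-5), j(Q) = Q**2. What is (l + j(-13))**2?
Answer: 37636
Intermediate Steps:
l = 25
(l + j(-13))**2 = (25 + (-13)**2)**2 = (25 + 169)**2 = 194**2 = 37636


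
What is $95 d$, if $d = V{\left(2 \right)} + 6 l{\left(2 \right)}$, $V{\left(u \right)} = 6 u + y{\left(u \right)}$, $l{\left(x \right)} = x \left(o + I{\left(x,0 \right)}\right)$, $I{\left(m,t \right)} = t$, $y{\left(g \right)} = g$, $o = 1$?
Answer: $2470$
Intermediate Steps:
$l{\left(x \right)} = x$ ($l{\left(x \right)} = x \left(1 + 0\right) = x 1 = x$)
$V{\left(u \right)} = 7 u$ ($V{\left(u \right)} = 6 u + u = 7 u$)
$d = 26$ ($d = 7 \cdot 2 + 6 \cdot 2 = 14 + 12 = 26$)
$95 d = 95 \cdot 26 = 2470$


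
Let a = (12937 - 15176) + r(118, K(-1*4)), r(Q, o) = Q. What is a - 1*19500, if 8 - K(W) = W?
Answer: -21621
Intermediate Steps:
K(W) = 8 - W
a = -2121 (a = (12937 - 15176) + 118 = -2239 + 118 = -2121)
a - 1*19500 = -2121 - 1*19500 = -2121 - 19500 = -21621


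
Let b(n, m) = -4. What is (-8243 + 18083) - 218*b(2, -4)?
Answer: 10712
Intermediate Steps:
(-8243 + 18083) - 218*b(2, -4) = (-8243 + 18083) - 218*(-4) = 9840 + 872 = 10712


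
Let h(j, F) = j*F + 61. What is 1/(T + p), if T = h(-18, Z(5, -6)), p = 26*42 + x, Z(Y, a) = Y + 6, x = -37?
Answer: 1/918 ≈ 0.0010893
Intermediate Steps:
Z(Y, a) = 6 + Y
p = 1055 (p = 26*42 - 37 = 1092 - 37 = 1055)
h(j, F) = 61 + F*j (h(j, F) = F*j + 61 = 61 + F*j)
T = -137 (T = 61 + (6 + 5)*(-18) = 61 + 11*(-18) = 61 - 198 = -137)
1/(T + p) = 1/(-137 + 1055) = 1/918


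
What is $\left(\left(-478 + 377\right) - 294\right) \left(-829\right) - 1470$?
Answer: $325985$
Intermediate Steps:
$\left(\left(-478 + 377\right) - 294\right) \left(-829\right) - 1470 = \left(-101 - 294\right) \left(-829\right) - 1470 = \left(-395\right) \left(-829\right) - 1470 = 327455 - 1470 = 325985$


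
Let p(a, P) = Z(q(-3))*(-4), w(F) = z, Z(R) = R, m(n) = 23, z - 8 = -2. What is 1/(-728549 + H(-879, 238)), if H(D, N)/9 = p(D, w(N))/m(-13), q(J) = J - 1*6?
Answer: -23/16756303 ≈ -1.3726e-6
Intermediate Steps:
q(J) = -6 + J (q(J) = J - 6 = -6 + J)
z = 6 (z = 8 - 2 = 6)
w(F) = 6
p(a, P) = 36 (p(a, P) = (-6 - 3)*(-4) = -9*(-4) = 36)
H(D, N) = 324/23 (H(D, N) = 9*(36/23) = 324/23)
1/(-728549 + H(-879, 238)) = 1/(-728549 + 324/23) = 1/(-16756303/23) = -23/16756303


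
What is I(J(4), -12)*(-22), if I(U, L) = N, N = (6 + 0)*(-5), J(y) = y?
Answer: 660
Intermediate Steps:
N = -30 (N = 6*(-5) = -30)
I(U, L) = -30
I(J(4), -12)*(-22) = -30*(-22) = 660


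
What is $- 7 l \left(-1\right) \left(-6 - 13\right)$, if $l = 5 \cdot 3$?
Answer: $-1995$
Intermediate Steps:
$l = 15$
$- 7 l \left(-1\right) \left(-6 - 13\right) = \left(-7\right) 15 \left(-1\right) \left(-6 - 13\right) = \left(-105\right) \left(-1\right) \left(-19\right) = 105 \left(-19\right) = -1995$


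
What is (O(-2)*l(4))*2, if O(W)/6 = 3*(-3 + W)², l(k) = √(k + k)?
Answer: 1800*√2 ≈ 2545.6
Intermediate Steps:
l(k) = √2*√k (l(k) = √(2*k) = √2*√k)
O(W) = 18*(-3 + W)² (O(W) = 6*(3*(-3 + W)²) = 18*(-3 + W)²)
(O(-2)*l(4))*2 = ((18*(-3 - 2)²)*(√2*√4))*2 = ((18*(-5)²)*(√2*2))*2 = ((18*25)*(2*√2))*2 = (450*(2*√2))*2 = (900*√2)*2 = 1800*√2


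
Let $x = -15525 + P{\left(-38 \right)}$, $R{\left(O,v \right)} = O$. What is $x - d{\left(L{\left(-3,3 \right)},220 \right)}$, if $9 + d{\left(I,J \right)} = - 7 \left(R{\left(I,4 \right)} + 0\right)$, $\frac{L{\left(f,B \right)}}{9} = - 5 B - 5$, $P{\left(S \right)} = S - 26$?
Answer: $-16840$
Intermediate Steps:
$P{\left(S \right)} = -26 + S$ ($P{\left(S \right)} = S - 26 = -26 + S$)
$L{\left(f,B \right)} = -45 - 45 B$ ($L{\left(f,B \right)} = 9 \left(- 5 B - 5\right) = 9 \left(-5 - 5 B\right) = -45 - 45 B$)
$x = -15589$ ($x = -15525 - 64 = -15589$)
$d{\left(I,J \right)} = -9 - 7 I$ ($d{\left(I,J \right)} = -9 - 7 \left(I + 0\right) = -9 - 7 I$)
$x - d{\left(L{\left(-3,3 \right)},220 \right)} = -15589 - \left(-9 - 7 \left(-45 - 135\right)\right) = -15589 - \left(-9 - -1260\right) = -15589 - \left(-9 + 1260\right) = -15589 - 1251 = -16840$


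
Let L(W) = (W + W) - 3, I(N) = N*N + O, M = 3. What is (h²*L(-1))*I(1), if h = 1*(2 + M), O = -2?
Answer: 125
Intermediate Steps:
I(N) = -2 + N² (I(N) = N*N - 2 = N² - 2 = -2 + N²)
L(W) = -3 + 2*W (L(W) = 2*W - 3 = -3 + 2*W)
h = 5 (h = 1*(2 + 3) = 1*5 = 5)
(h²*L(-1))*I(1) = (5²*(-3 + 2*(-1)))*(-2 + 1²) = (25*(-3 - 2))*(-2 + 1) = (25*(-5))*(-1) = -125*(-1) = 125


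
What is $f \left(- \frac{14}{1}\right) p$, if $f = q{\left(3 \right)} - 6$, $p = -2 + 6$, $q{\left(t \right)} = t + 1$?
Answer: $112$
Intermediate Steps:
$q{\left(t \right)} = 1 + t$
$p = 4$
$f = -2$ ($f = \left(1 + 3\right) - 6 = 4 - 6 = -2$)
$f \left(- \frac{14}{1}\right) p = - 2 \left(- \frac{14}{1}\right) 4 = - 2 \left(\left(-14\right) 1\right) 4 = \left(-2\right) \left(-14\right) 4 = 28 \cdot 4 = 112$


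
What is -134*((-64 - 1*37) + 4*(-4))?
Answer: 15678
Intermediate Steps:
-134*((-64 - 1*37) + 4*(-4)) = -134*((-64 - 37) - 16) = -134*(-101 - 16) = -134*(-117) = 15678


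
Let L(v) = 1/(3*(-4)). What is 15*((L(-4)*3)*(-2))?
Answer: 15/2 ≈ 7.5000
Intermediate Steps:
L(v) = -1/12 (L(v) = 1/(-12) = -1/12)
15*((L(-4)*3)*(-2)) = 15*(-1/12*3*(-2)) = 15*(-¼*(-2)) = 15*(½) = 15/2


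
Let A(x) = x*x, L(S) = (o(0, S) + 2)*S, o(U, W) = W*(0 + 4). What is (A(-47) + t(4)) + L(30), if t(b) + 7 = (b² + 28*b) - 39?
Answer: 5951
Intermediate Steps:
o(U, W) = 4*W (o(U, W) = W*4 = 4*W)
L(S) = S*(2 + 4*S) (L(S) = (4*S + 2)*S = (2 + 4*S)*S = S*(2 + 4*S))
t(b) = -46 + b² + 28*b (t(b) = -7 + ((b² + 28*b) - 39) = -7 + (-39 + b² + 28*b) = -46 + b² + 28*b)
A(x) = x²
(A(-47) + t(4)) + L(30) = ((-47)² + (-46 + 4² + 28*4)) + 2*30*(1 + 2*30) = (2209 + (-46 + 16 + 112)) + 2*30*(1 + 60) = (2209 + 82) + 2*30*61 = 2291 + 3660 = 5951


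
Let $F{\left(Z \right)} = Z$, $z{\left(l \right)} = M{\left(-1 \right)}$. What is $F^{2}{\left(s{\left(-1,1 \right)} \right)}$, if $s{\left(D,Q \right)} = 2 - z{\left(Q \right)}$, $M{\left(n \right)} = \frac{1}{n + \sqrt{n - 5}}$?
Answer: $\frac{3 \left(- 5 i + 4 \sqrt{6}\right)}{- 5 i + 2 \sqrt{6}} \approx 4.4694 + 1.4997 i$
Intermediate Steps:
$M{\left(n \right)} = \frac{1}{n + \sqrt{-5 + n}}$
$z{\left(l \right)} = \frac{1}{-1 + i \sqrt{6}}$ ($z{\left(l \right)} = \frac{1}{-1 + \sqrt{-5 - 1}} = \frac{1}{-1 + \sqrt{-6}} = \frac{1}{-1 + i \sqrt{6}}$)
$s{\left(D,Q \right)} = 2 + \frac{i}{i + \sqrt{6}}$ ($s{\left(D,Q \right)} = 2 - - \frac{i}{i + \sqrt{6}} = 2 + \frac{i}{i + \sqrt{6}}$)
$F^{2}{\left(s{\left(-1,1 \right)} \right)} = \left(\frac{2 \sqrt{6} + 3 i}{i + \sqrt{6}}\right)^{2} = \frac{\left(2 \sqrt{6} + 3 i\right)^{2}}{\left(i + \sqrt{6}\right)^{2}}$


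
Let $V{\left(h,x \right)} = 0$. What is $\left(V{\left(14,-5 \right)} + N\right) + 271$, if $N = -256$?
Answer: $15$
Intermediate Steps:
$\left(V{\left(14,-5 \right)} + N\right) + 271 = \left(0 - 256\right) + 271 = -256 + 271 = 15$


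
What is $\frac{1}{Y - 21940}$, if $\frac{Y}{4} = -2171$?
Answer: $- \frac{1}{30624} \approx -3.2654 \cdot 10^{-5}$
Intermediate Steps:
$Y = -8684$ ($Y = 4 \left(-2171\right) = -8684$)
$\frac{1}{Y - 21940} = \frac{1}{-8684 - 21940} = \frac{1}{-30624} = - \frac{1}{30624}$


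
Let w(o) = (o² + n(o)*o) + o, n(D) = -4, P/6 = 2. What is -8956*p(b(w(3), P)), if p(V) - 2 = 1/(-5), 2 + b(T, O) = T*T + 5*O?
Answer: -80604/5 ≈ -16121.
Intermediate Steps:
P = 12 (P = 6*2 = 12)
w(o) = o² - 3*o (w(o) = (o² - 4*o) + o = o² - 3*o)
b(T, O) = -2 + T² + 5*O (b(T, O) = -2 + (T*T + 5*O) = -2 + (T² + 5*O) = -2 + T² + 5*O)
p(V) = 9/5 (p(V) = 2 + 1/(-5) = 2 - ⅕ = 9/5)
-8956*p(b(w(3), P)) = -8956*9/5 = -80604/5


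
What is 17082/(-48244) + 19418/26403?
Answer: 242892973/636893166 ≈ 0.38137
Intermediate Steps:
17082/(-48244) + 19418/26403 = 17082*(-1/48244) + 19418*(1/26403) = -8541/24122 + 19418/26403 = 242892973/636893166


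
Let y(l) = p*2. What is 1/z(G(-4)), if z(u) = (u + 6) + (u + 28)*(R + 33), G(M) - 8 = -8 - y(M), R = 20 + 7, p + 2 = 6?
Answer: 1/1198 ≈ 0.00083472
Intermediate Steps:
p = 4 (p = -2 + 6 = 4)
y(l) = 8 (y(l) = 4*2 = 8)
R = 27
G(M) = -8 (G(M) = 8 + (-8 - 1*8) = 8 + (-8 - 8) = 8 - 16 = -8)
z(u) = 1686 + 61*u (z(u) = (u + 6) + (u + 28)*(27 + 33) = (6 + u) + (28 + u)*60 = (6 + u) + (1680 + 60*u) = 1686 + 61*u)
1/z(G(-4)) = 1/(1686 + 61*(-8)) = 1/(1686 - 488) = 1/1198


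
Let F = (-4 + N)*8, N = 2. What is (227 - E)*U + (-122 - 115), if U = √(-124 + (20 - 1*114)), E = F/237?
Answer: -237 + 53815*I*√218/237 ≈ -237.0 + 3352.6*I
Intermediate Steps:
F = -16 (F = (-4 + 2)*8 = -2*8 = -16)
E = -16/237 ≈ -0.067511
U = I*√218 (U = √(-124 + (20 - 114)) = √(-124 - 94) = √(-218) = I*√218 ≈ 14.765*I)
(227 - E)*U + (-122 - 115) = (227 - 1*(-16/237))*(I*√218) + (-122 - 115) = (227 + 16/237)*(I*√218) - 237 = 53815*(I*√218)/237 - 237 = 53815*I*√218/237 - 237 = -237 + 53815*I*√218/237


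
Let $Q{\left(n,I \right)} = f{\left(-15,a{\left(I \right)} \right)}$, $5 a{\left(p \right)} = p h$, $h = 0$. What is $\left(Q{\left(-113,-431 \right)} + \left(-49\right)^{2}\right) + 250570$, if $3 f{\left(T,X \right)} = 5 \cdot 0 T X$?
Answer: $252971$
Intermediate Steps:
$a{\left(p \right)} = 0$ ($a{\left(p \right)} = \frac{p 0}{5} = \frac{1}{5} \cdot 0 = 0$)
$f{\left(T,X \right)} = 0$ ($f{\left(T,X \right)} = \frac{5 \cdot 0 T X}{3} = \frac{0 T X}{3} = \frac{1}{3} \cdot 0 = 0$)
$Q{\left(n,I \right)} = 0$
$\left(Q{\left(-113,-431 \right)} + \left(-49\right)^{2}\right) + 250570 = \left(0 + \left(-49\right)^{2}\right) + 250570 = \left(0 + 2401\right) + 250570 = 2401 + 250570 = 252971$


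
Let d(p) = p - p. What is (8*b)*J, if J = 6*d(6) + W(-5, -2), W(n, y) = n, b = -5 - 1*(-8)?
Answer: -120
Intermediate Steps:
b = 3 (b = -5 + 8 = 3)
d(p) = 0
J = -5 (J = 6*0 - 5 = 0 - 5 = -5)
(8*b)*J = (8*3)*(-5) = 24*(-5) = -120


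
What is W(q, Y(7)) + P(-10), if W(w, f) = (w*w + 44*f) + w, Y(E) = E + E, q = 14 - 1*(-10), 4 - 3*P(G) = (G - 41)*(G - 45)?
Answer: 847/3 ≈ 282.33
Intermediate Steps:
P(G) = 4/3 - (-45 + G)*(-41 + G)/3 (P(G) = 4/3 - (G - 41)*(G - 45)/3 = 4/3 - (-41 + G)*(-45 + G)/3 = 4/3 - (-45 + G)*(-41 + G)/3)
q = 24 (q = 14 + 10 = 24)
Y(E) = 2*E
W(w, f) = w + w² + 44*f (W(w, f) = (w² + 44*f) + w = w + w² + 44*f)
W(q, Y(7)) + P(-10) = (24 + 24² + 44*(2*7)) + (-1841/3 - ⅓*(-10)² + (86/3)*(-10)) = (24 + 576 + 44*14) + (-1841/3 - ⅓*100 - 860/3) = (24 + 576 + 616) + (-1841/3 - 100/3 - 860/3) = 1216 - 2801/3 = 847/3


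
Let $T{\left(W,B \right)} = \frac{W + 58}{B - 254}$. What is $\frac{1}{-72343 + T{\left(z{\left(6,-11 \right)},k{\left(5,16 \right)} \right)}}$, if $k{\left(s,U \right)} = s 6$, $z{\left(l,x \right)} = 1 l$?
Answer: $- \frac{7}{506403} \approx -1.3823 \cdot 10^{-5}$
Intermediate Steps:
$z{\left(l,x \right)} = l$
$k{\left(s,U \right)} = 6 s$
$T{\left(W,B \right)} = \frac{58 + W}{-254 + B}$
$\frac{1}{-72343 + T{\left(z{\left(6,-11 \right)},k{\left(5,16 \right)} \right)}} = \frac{1}{-72343 + \frac{58 + 6}{-254 + 6 \cdot 5}} = \frac{1}{-72343 + \frac{1}{-254 + 30} \cdot 64} = \frac{1}{-72343 + \frac{1}{-224} \cdot 64} = \frac{1}{-72343 - \frac{2}{7}} = \frac{1}{- \frac{506403}{7}} = - \frac{7}{506403}$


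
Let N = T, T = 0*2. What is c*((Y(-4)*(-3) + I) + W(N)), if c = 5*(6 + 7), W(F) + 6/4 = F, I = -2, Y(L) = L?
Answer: 1105/2 ≈ 552.50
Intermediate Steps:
T = 0
N = 0
W(F) = -3/2 + F
c = 65 (c = 5*13 = 65)
c*((Y(-4)*(-3) + I) + W(N)) = 65*((-4*(-3) - 2) + (-3/2 + 0)) = 65*((12 - 2) - 3/2) = 65*(10 - 3/2) = 65*(17/2) = 1105/2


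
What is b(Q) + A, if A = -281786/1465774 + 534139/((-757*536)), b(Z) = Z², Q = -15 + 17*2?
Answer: 106902070988835/297370366024 ≈ 359.49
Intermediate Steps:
Q = 19 (Q = -15 + 34 = 19)
A = -448631145829/297370366024 (A = -281786*1/1465774 + 534139/(-405752) = -140893/732887 + 534139*(-1/405752) = -140893/732887 - 534139/405752 = -448631145829/297370366024 ≈ -1.5087)
b(Q) + A = 19² - 448631145829/297370366024 = 361 - 448631145829/297370366024 = 106902070988835/297370366024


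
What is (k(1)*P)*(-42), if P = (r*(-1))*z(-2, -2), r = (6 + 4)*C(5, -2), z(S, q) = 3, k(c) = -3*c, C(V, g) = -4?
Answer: 15120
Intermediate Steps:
r = -40 (r = (6 + 4)*(-4) = 10*(-4) = -40)
P = 120 (P = -40*(-1)*3 = 40*3 = 120)
(k(1)*P)*(-42) = (-3*1*120)*(-42) = -3*120*(-42) = -360*(-42) = 15120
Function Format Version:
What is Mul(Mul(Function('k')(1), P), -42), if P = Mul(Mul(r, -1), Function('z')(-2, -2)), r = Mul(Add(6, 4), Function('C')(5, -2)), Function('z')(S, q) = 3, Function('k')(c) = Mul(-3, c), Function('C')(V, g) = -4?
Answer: 15120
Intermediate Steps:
r = -40 (r = Mul(Add(6, 4), -4) = Mul(10, -4) = -40)
P = 120 (P = Mul(Mul(-40, -1), 3) = Mul(40, 3) = 120)
Mul(Mul(Function('k')(1), P), -42) = Mul(Mul(Mul(-3, 1), 120), -42) = Mul(Mul(-3, 120), -42) = Mul(-360, -42) = 15120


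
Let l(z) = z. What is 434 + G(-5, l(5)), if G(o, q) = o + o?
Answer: 424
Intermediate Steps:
G(o, q) = 2*o
434 + G(-5, l(5)) = 434 + 2*(-5) = 434 - 10 = 424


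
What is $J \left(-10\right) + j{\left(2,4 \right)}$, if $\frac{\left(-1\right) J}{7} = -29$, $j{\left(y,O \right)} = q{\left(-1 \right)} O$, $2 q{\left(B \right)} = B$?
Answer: $-2032$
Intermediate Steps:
$q{\left(B \right)} = \frac{B}{2}$
$j{\left(y,O \right)} = - \frac{O}{2}$ ($j{\left(y,O \right)} = \frac{1}{2} \left(-1\right) O = - \frac{O}{2}$)
$J = 203$ ($J = \left(-7\right) \left(-29\right) = 203$)
$J \left(-10\right) + j{\left(2,4 \right)} = 203 \left(-10\right) - 2 = -2030 - 2 = -2032$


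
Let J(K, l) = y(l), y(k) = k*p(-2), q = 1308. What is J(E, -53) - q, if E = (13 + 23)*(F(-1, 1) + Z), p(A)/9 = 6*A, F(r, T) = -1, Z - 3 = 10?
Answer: 4416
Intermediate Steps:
Z = 13 (Z = 3 + 10 = 13)
p(A) = 54*A (p(A) = 9*(6*A) = 54*A)
E = 432 (E = (13 + 23)*(-1 + 13) = 36*12 = 432)
y(k) = -108*k (y(k) = k*(54*(-2)) = k*(-108) = -108*k)
J(K, l) = -108*l
J(E, -53) - q = -108*(-53) - 1*1308 = 5724 - 1308 = 4416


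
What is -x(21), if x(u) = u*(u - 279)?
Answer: 5418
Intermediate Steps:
x(u) = u*(-279 + u)
-x(21) = -21*(-279 + 21) = -21*(-258) = -1*(-5418) = 5418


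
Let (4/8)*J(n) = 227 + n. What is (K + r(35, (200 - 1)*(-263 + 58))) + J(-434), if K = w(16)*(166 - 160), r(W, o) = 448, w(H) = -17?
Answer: -68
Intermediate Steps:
J(n) = 454 + 2*n (J(n) = 2*(227 + n) = 454 + 2*n)
K = -102 (K = -17*(166 - 160) = -17*6 = -102)
(K + r(35, (200 - 1)*(-263 + 58))) + J(-434) = (-102 + 448) + (454 + 2*(-434)) = 346 + (454 - 868) = 346 - 414 = -68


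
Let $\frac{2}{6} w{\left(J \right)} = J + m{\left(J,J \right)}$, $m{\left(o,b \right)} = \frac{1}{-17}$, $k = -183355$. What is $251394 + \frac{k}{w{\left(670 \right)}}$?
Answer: $\frac{8586261763}{34167} \approx 2.513 \cdot 10^{5}$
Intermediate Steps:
$m{\left(o,b \right)} = - \frac{1}{17}$
$w{\left(J \right)} = - \frac{3}{17} + 3 J$ ($w{\left(J \right)} = 3 \left(J - \frac{1}{17}\right) = 3 \left(- \frac{1}{17} + J\right) = - \frac{3}{17} + 3 J$)
$251394 + \frac{k}{w{\left(670 \right)}} = 251394 - \frac{183355}{- \frac{3}{17} + 3 \cdot 670} = 251394 - \frac{183355}{- \frac{3}{17} + 2010} = 251394 - \frac{183355}{\frac{34167}{17}} = 251394 - \frac{3117035}{34167} = \frac{8586261763}{34167}$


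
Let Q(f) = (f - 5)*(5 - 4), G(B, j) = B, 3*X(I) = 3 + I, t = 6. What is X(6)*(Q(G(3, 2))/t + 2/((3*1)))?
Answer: 1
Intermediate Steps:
X(I) = 1 + I/3 (X(I) = (3 + I)/3 = 1 + I/3)
Q(f) = -5 + f (Q(f) = (-5 + f)*1 = -5 + f)
X(6)*(Q(G(3, 2))/t + 2/((3*1))) = (1 + (⅓)*6)*((-5 + 3)/6 + 2/((3*1))) = (1 + 2)*(-2*⅙ + 2/3) = 3*(-⅓ + 2*(⅓)) = 3*(-⅓ + ⅔) = 3*(⅓) = 1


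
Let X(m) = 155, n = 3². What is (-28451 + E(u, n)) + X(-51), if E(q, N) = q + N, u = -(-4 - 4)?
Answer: -28279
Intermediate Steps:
n = 9
u = 8 (u = -1*(-8) = 8)
E(q, N) = N + q
(-28451 + E(u, n)) + X(-51) = (-28451 + (9 + 8)) + 155 = (-28451 + 17) + 155 = -28434 + 155 = -28279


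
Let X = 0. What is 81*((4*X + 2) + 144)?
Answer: 11826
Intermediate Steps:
81*((4*X + 2) + 144) = 81*((4*0 + 2) + 144) = 81*((0 + 2) + 144) = 81*(2 + 144) = 81*146 = 11826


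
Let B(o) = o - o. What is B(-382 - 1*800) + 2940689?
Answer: 2940689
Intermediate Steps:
B(o) = 0
B(-382 - 1*800) + 2940689 = 0 + 2940689 = 2940689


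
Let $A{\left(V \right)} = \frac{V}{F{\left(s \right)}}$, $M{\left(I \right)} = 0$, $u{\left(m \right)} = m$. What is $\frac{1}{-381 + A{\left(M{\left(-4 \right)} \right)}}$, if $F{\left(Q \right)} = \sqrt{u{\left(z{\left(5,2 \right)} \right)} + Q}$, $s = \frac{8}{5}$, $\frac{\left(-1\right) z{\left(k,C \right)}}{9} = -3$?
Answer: $- \frac{1}{381} \approx -0.0026247$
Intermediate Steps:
$z{\left(k,C \right)} = 27$ ($z{\left(k,C \right)} = \left(-9\right) \left(-3\right) = 27$)
$s = \frac{8}{5}$ ($s = 8 \cdot \frac{1}{5} = \frac{8}{5} \approx 1.6$)
$F{\left(Q \right)} = \sqrt{27 + Q}$
$A{\left(V \right)} = \frac{V \sqrt{715}}{143}$ ($A{\left(V \right)} = \frac{V}{\sqrt{27 + \frac{8}{5}}} = \frac{V}{\sqrt{\frac{143}{5}}} = \frac{V}{\frac{1}{5} \sqrt{715}} = V \frac{\sqrt{715}}{143} = \frac{V \sqrt{715}}{143}$)
$\frac{1}{-381 + A{\left(M{\left(-4 \right)} \right)}} = \frac{1}{-381 + \frac{1}{143} \cdot 0 \sqrt{715}} = \frac{1}{-381 + 0} = \frac{1}{-381} = - \frac{1}{381}$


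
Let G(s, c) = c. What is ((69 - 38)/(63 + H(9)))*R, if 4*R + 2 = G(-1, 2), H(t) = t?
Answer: 0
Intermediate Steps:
R = 0 (R = -½ + (¼)*2 = -½ + ½ = 0)
((69 - 38)/(63 + H(9)))*R = ((69 - 38)/(63 + 9))*0 = (31/72)*0 = 0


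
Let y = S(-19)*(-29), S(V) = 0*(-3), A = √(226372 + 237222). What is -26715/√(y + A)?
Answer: -26715*463594^(¾)/463594 ≈ -1023.8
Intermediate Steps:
A = √463594 ≈ 680.88
S(V) = 0
y = 0 (y = 0*(-29) = 0)
-26715/√(y + A) = -26715/√(0 + √463594) = -26715*463594^(¾)/463594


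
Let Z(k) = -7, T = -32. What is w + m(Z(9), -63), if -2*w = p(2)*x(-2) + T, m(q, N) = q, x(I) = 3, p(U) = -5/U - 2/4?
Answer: 27/2 ≈ 13.500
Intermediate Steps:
p(U) = -½ - 5/U (p(U) = -5/U - 2*¼ = -5/U - ½ = -½ - 5/U)
w = 41/2 (w = -(((½)*(-10 - 1*2)/2)*3 - 32)/2 = -(((½)*(½)*(-10 - 2))*3 - 32)/2 = -(((½)*(½)*(-12))*3 - 32)/2 = -(-3*3 - 32)/2 = -(-9 - 32)/2 = -½*(-41) = 41/2 ≈ 20.500)
w + m(Z(9), -63) = 41/2 - 7 = 27/2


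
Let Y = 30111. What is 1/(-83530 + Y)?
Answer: -1/53419 ≈ -1.8720e-5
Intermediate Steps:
1/(-83530 + Y) = 1/(-83530 + 30111) = 1/(-53419) = -1/53419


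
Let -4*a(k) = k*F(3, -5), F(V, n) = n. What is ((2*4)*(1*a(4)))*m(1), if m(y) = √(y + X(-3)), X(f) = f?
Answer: 40*I*√2 ≈ 56.569*I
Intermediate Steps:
m(y) = √(-3 + y) (m(y) = √(y - 3) = √(-3 + y))
a(k) = 5*k/4 (a(k) = -k*(-5)/4 = -(-5)*k/4 = 5*k/4)
((2*4)*(1*a(4)))*m(1) = ((2*4)*(1*((5/4)*4)))*√(-3 + 1) = (8*(1*5))*√(-2) = (8*5)*(I*√2) = 40*(I*√2) = 40*I*√2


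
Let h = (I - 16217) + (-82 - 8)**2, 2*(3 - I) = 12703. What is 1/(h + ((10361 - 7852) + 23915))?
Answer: 2/23917 ≈ 8.3623e-5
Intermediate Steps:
I = -12697/2 (I = 3 - 1/2*12703 = 3 - 12703/2 = -12697/2 ≈ -6348.5)
h = -28931/2 (h = (-12697/2 - 16217) + (-82 - 8)**2 = -45131/2 + (-90)**2 = -45131/2 + 8100 = -28931/2 ≈ -14466.)
1/(h + ((10361 - 7852) + 23915)) = 1/(-28931/2 + ((10361 - 7852) + 23915)) = 1/(-28931/2 + (2509 + 23915)) = 1/(-28931/2 + 26424) = 1/(23917/2) = 2/23917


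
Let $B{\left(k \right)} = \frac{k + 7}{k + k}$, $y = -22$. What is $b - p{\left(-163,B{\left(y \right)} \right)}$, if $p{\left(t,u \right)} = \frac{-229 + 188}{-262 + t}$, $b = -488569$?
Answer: $- \frac{207641866}{425} \approx -4.8857 \cdot 10^{5}$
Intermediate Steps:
$B{\left(k \right)} = \frac{7 + k}{2 k}$
$p{\left(t,u \right)} = - \frac{41}{-262 + t}$
$b - p{\left(-163,B{\left(y \right)} \right)} = -488569 - - \frac{41}{-262 - 163} = -488569 - - \frac{41}{-425} = -488569 - \left(-41\right) \left(- \frac{1}{425}\right) = -488569 - \frac{41}{425} = - \frac{207641866}{425}$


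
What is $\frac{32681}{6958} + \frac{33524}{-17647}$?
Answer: $\frac{49065945}{17541118} \approx 2.7972$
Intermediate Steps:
$\frac{32681}{6958} + \frac{33524}{-17647} = 32681 \cdot \frac{1}{6958} + 33524 \left(- \frac{1}{17647}\right) = \frac{32681}{6958} - \frac{33524}{17647} = \frac{49065945}{17541118}$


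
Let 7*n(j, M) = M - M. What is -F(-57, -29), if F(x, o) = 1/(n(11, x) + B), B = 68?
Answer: -1/68 ≈ -0.014706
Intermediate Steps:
n(j, M) = 0 (n(j, M) = (M - M)/7 = (⅐)*0 = 0)
F(x, o) = 1/68 (F(x, o) = 1/(0 + 68) = 1/68)
-F(-57, -29) = -1*1/68 = -1/68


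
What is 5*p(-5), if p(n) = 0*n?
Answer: 0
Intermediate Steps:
p(n) = 0
5*p(-5) = 5*0 = 0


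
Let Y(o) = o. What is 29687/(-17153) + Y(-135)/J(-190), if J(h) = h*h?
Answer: -214803271/123844660 ≈ -1.7345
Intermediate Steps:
J(h) = h**2
29687/(-17153) + Y(-135)/J(-190) = 29687/(-17153) - 135/((-190)**2) = 29687*(-1/17153) - 135/36100 = -29687/17153 - 135*1/36100 = -29687/17153 - 27/7220 = -214803271/123844660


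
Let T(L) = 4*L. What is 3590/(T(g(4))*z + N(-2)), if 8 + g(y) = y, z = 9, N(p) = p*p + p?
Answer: -1795/71 ≈ -25.282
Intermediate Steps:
N(p) = p + p**2 (N(p) = p**2 + p = p + p**2)
g(y) = -8 + y
3590/(T(g(4))*z + N(-2)) = 3590/((4*(-8 + 4))*9 - 2*(1 - 2)) = 3590/((4*(-4))*9 - 2*(-1)) = 3590/(-16*9 + 2) = 3590/(-144 + 2) = 3590/(-142) = 3590*(-1/142) = -1795/71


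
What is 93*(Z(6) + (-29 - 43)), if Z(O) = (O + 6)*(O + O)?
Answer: 6696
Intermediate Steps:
Z(O) = 2*O*(6 + O) (Z(O) = (6 + O)*(2*O) = 2*O*(6 + O))
93*(Z(6) + (-29 - 43)) = 93*(2*6*(6 + 6) + (-29 - 43)) = 93*(2*6*12 - 72) = 93*(144 - 72) = 93*72 = 6696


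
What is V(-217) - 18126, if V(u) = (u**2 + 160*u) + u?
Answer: -5974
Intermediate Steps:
V(u) = u**2 + 161*u
V(-217) - 18126 = -217*(161 - 217) - 18126 = -217*(-56) - 18126 = 12152 - 18126 = -5974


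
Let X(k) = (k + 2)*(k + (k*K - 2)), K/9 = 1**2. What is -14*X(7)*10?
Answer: -85680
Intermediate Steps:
K = 9 (K = 9*1**2 = 9*1 = 9)
X(k) = (-2 + 10*k)*(2 + k) (X(k) = (k + 2)*(k + (k*9 - 2)) = (2 + k)*(k + (9*k - 2)) = (2 + k)*(k + (-2 + 9*k)) = (2 + k)*(-2 + 10*k) = (-2 + 10*k)*(2 + k))
-14*X(7)*10 = -14*(-4 + 10*7**2 + 18*7)*10 = -14*(-4 + 10*49 + 126)*10 = -14*(-4 + 490 + 126)*10 = -14*612*10 = -8568*10 = -85680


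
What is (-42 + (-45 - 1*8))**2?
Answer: 9025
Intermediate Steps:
(-42 + (-45 - 1*8))**2 = (-42 + (-45 - 8))**2 = (-42 - 53)**2 = (-95)**2 = 9025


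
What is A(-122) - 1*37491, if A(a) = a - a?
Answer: -37491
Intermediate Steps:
A(a) = 0
A(-122) - 1*37491 = 0 - 1*37491 = 0 - 37491 = -37491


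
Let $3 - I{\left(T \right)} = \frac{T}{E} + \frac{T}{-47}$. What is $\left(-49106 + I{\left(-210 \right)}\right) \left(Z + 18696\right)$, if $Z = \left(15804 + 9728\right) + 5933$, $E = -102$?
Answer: $- \frac{1968243000432}{799} \approx -2.4634 \cdot 10^{9}$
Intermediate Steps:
$Z = 31465$ ($Z = 25532 + 5933 = 31465$)
$I{\left(T \right)} = 3 + \frac{149 T}{4794}$ ($I{\left(T \right)} = 3 - \left(\frac{T}{-102} + \frac{T}{-47}\right) = 3 - \left(T \left(- \frac{1}{102}\right) + T \left(- \frac{1}{47}\right)\right) = 3 - \left(- \frac{T}{102} - \frac{T}{47}\right) = 3 - - \frac{149 T}{4794} = 3 + \frac{149 T}{4794}$)
$\left(-49106 + I{\left(-210 \right)}\right) \left(Z + 18696\right) = \left(-49106 + \left(3 + \frac{149}{4794} \left(-210\right)\right)\right) \left(31465 + 18696\right) = \left(-49106 + \left(3 - \frac{5215}{799}\right)\right) 50161 = \left(-49106 - \frac{2818}{799}\right) 50161 = \left(- \frac{39238512}{799}\right) 50161 = - \frac{1968243000432}{799}$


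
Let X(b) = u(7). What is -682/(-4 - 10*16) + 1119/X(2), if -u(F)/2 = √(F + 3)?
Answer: 341/82 - 1119*√10/20 ≈ -172.77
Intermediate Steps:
u(F) = -2*√(3 + F) (u(F) = -2*√(F + 3) = -2*√(3 + F))
X(b) = -2*√10 (X(b) = -2*√(3 + 7) = -2*√10)
-682/(-4 - 10*16) + 1119/X(2) = -682/(-4 - 10*16) + 1119/((-2*√10)) = -682/(-4 - 160) + 1119*(-√10/20) = -682/(-164) - 1119*√10/20 = -682*(-1/164) - 1119*√10/20 = 341/82 - 1119*√10/20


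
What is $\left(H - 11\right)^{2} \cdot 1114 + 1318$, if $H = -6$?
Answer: $323264$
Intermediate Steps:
$\left(H - 11\right)^{2} \cdot 1114 + 1318 = \left(-6 - 11\right)^{2} \cdot 1114 + 1318 = \left(-17\right)^{2} \cdot 1114 + 1318 = 289 \cdot 1114 + 1318 = 321946 + 1318 = 323264$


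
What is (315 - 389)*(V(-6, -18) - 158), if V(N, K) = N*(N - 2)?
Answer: 8140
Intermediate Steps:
V(N, K) = N*(-2 + N)
(315 - 389)*(V(-6, -18) - 158) = (315 - 389)*(-6*(-2 - 6) - 158) = -74*(-6*(-8) - 158) = -74*(48 - 158) = -74*(-110) = 8140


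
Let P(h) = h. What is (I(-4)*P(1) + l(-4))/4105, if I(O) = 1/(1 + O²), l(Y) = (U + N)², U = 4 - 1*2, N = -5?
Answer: 154/69785 ≈ 0.0022068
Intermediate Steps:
U = 2 (U = 4 - 2 = 2)
l(Y) = 9 (l(Y) = (2 - 5)² = (-3)² = 9)
(I(-4)*P(1) + l(-4))/4105 = (1/(1 + (-4)²) + 9)/4105 = (1/(1 + 16) + 9)*(1/4105) = (1/17 + 9)*(1/4105) = (154/17)*(1/4105) = 154/69785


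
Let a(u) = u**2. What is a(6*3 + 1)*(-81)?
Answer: -29241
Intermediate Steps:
a(6*3 + 1)*(-81) = (6*3 + 1)**2*(-81) = (18 + 1)**2*(-81) = 19**2*(-81) = 361*(-81) = -29241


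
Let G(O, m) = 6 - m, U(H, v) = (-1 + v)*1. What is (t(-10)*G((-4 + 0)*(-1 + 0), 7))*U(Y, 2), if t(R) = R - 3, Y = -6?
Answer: 13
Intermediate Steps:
U(H, v) = -1 + v
t(R) = -3 + R
(t(-10)*G((-4 + 0)*(-1 + 0), 7))*U(Y, 2) = ((-3 - 10)*(6 - 1*7))*(-1 + 2) = -13*(6 - 7)*1 = -13*(-1)*1 = 13*1 = 13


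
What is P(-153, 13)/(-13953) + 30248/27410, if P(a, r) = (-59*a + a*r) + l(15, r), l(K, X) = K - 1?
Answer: 114377512/191225865 ≈ 0.59813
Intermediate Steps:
l(K, X) = -1 + K
P(a, r) = 14 - 59*a + a*r (P(a, r) = (-59*a + a*r) + (-1 + 15) = (-59*a + a*r) + 14 = 14 - 59*a + a*r)
P(-153, 13)/(-13953) + 30248/27410 = (14 - 59*(-153) - 153*13)/(-13953) + 30248/27410 = (14 + 9027 - 1989)*(-1/13953) + 30248*(1/27410) = 7052*(-1/13953) + 15124/13705 = -7052/13953 + 15124/13705 = 114377512/191225865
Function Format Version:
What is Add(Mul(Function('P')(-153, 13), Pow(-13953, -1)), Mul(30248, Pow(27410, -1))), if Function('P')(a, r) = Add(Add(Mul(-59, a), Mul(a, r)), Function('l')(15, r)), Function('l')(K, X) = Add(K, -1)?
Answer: Rational(114377512, 191225865) ≈ 0.59813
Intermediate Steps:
Function('l')(K, X) = Add(-1, K)
Function('P')(a, r) = Add(14, Mul(-59, a), Mul(a, r)) (Function('P')(a, r) = Add(Add(Mul(-59, a), Mul(a, r)), Add(-1, 15)) = Add(Add(Mul(-59, a), Mul(a, r)), 14) = Add(14, Mul(-59, a), Mul(a, r)))
Add(Mul(Function('P')(-153, 13), Pow(-13953, -1)), Mul(30248, Pow(27410, -1))) = Add(Mul(Add(14, Mul(-59, -153), Mul(-153, 13)), Pow(-13953, -1)), Mul(30248, Pow(27410, -1))) = Add(Mul(Add(14, 9027, -1989), Rational(-1, 13953)), Mul(30248, Rational(1, 27410))) = Add(Mul(7052, Rational(-1, 13953)), Rational(15124, 13705)) = Add(Rational(-7052, 13953), Rational(15124, 13705)) = Rational(114377512, 191225865)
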